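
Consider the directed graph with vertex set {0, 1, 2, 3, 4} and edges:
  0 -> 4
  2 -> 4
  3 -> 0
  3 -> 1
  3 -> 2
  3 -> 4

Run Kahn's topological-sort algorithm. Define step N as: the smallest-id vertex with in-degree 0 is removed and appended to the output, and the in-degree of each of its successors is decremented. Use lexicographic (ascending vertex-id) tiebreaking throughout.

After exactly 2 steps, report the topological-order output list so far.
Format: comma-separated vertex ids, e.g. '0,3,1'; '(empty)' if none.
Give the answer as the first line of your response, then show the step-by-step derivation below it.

3,0

step 1: output 3; order=[3]; indeg=(0,0,0,0,2)
step 2: output 0; order=[3,0]; indeg=(0,0,0,0,1)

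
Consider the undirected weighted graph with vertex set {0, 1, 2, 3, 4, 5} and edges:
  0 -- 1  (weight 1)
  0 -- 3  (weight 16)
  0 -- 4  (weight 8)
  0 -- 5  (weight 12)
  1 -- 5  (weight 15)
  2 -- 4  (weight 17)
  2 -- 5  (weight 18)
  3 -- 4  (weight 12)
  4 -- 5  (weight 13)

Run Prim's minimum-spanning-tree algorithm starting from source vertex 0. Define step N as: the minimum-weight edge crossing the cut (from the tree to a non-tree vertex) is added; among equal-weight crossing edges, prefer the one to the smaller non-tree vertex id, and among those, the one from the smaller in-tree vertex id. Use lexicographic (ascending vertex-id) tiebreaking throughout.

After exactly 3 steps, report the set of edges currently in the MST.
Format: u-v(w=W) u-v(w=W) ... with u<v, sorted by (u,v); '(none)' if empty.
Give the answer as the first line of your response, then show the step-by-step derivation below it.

0-1(w=1) 0-4(w=8) 3-4(w=12)

step 1: add edge 0-1 (w=1); MST = {0-1(w=1)}
step 2: add edge 0-4 (w=8); MST = {0-1(w=1) 0-4(w=8)}
step 3: add edge 3-4 (w=12); MST = {0-1(w=1) 0-4(w=8) 3-4(w=12)}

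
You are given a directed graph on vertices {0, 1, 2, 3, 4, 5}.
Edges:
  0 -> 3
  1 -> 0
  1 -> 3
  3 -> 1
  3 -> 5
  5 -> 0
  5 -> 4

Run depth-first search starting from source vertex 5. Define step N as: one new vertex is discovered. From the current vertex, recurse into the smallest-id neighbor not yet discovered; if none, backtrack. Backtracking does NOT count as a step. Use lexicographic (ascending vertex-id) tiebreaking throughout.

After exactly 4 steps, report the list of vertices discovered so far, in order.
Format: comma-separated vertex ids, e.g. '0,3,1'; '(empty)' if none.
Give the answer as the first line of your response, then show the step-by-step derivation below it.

5,0,3,1

step 1: discover 5; path=5; order=5
step 2: discover 0; path=5>0; order=5,0
step 3: discover 3; path=5>0>3; order=5,0,3
step 4: discover 1; path=5>0>3>1; order=5,0,3,1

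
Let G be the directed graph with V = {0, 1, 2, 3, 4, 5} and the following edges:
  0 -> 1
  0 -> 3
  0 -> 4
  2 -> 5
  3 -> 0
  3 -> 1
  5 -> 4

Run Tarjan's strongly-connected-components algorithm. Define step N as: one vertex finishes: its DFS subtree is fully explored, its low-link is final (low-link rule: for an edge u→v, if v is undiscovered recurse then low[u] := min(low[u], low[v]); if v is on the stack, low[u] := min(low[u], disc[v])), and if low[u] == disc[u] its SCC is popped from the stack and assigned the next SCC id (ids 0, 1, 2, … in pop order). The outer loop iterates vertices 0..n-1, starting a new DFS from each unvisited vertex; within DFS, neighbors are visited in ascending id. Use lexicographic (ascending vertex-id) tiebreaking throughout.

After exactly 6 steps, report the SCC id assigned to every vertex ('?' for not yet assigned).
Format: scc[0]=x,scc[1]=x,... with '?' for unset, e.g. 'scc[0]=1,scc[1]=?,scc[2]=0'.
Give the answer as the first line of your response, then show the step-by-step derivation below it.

scc[0]=2,scc[1]=0,scc[2]=4,scc[3]=2,scc[4]=1,scc[5]=3

step 1: low=(low[0]=0,low[1]=1,low[2]=?,low[3]=?,low[4]=?,low[5]=?); scc=(scc[0]=?,scc[1]=0,scc[2]=?,scc[3]=?,scc[4]=?,scc[5]=?)
step 2: low=(low[0]=0,low[1]=1,low[2]=?,low[3]=0,low[4]=?,low[5]=?); scc=(scc[0]=?,scc[1]=0,scc[2]=?,scc[3]=?,scc[4]=?,scc[5]=?)
step 3: low=(low[0]=0,low[1]=1,low[2]=?,low[3]=0,low[4]=3,low[5]=?); scc=(scc[0]=?,scc[1]=0,scc[2]=?,scc[3]=?,scc[4]=1,scc[5]=?)
step 4: low=(low[0]=0,low[1]=1,low[2]=?,low[3]=0,low[4]=3,low[5]=?); scc=(scc[0]=2,scc[1]=0,scc[2]=?,scc[3]=2,scc[4]=1,scc[5]=?)
step 5: low=(low[0]=0,low[1]=1,low[2]=4,low[3]=0,low[4]=3,low[5]=5); scc=(scc[0]=2,scc[1]=0,scc[2]=?,scc[3]=2,scc[4]=1,scc[5]=3)
step 6: low=(low[0]=0,low[1]=1,low[2]=4,low[3]=0,low[4]=3,low[5]=5); scc=(scc[0]=2,scc[1]=0,scc[2]=4,scc[3]=2,scc[4]=1,scc[5]=3)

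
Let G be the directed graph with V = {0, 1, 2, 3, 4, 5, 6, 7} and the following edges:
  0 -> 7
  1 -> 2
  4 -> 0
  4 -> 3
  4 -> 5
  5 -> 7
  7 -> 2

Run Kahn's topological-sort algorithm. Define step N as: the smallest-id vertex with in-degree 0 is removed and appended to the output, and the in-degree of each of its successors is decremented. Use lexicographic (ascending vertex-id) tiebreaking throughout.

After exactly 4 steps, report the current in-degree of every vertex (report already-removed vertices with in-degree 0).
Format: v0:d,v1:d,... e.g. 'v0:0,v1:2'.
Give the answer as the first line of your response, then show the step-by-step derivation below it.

v0:0,v1:0,v2:1,v3:0,v4:0,v5:0,v6:0,v7:1

step 1: output 1; order=[1]; indeg=(1,0,1,1,0,1,0,2)
step 2: output 4; order=[1,4]; indeg=(0,0,1,0,0,0,0,2)
step 3: output 0; order=[1,4,0]; indeg=(0,0,1,0,0,0,0,1)
step 4: output 3; order=[1,4,0,3]; indeg=(0,0,1,0,0,0,0,1)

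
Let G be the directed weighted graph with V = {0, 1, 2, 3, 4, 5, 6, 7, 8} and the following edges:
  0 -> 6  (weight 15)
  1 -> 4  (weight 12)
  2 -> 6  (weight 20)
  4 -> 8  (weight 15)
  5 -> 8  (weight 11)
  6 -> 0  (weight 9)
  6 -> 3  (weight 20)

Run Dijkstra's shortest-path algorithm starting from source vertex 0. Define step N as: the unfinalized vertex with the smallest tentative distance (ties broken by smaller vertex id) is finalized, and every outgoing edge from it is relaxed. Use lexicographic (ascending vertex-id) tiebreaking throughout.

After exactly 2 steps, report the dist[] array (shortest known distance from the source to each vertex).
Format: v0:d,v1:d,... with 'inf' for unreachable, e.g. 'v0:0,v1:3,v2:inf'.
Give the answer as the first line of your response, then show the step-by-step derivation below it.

v0:0,v1:inf,v2:inf,v3:35,v4:inf,v5:inf,v6:15,v7:inf,v8:inf

step 1: dist = v0:0,v1:inf,v2:inf,v3:inf,v4:inf,v5:inf,v6:15,v7:inf,v8:inf
step 2: dist = v0:0,v1:inf,v2:inf,v3:35,v4:inf,v5:inf,v6:15,v7:inf,v8:inf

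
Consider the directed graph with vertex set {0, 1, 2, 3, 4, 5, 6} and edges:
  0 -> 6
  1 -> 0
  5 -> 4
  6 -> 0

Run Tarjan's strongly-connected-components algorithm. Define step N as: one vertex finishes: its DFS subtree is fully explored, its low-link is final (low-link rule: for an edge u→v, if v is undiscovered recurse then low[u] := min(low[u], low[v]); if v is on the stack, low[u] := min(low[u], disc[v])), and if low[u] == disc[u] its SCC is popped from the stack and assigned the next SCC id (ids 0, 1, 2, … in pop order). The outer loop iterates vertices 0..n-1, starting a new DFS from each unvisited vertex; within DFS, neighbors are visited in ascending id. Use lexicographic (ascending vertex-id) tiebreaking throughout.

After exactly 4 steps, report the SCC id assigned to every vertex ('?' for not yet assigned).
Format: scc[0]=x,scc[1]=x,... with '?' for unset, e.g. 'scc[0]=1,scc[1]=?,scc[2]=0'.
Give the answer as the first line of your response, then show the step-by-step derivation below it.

scc[0]=0,scc[1]=1,scc[2]=2,scc[3]=?,scc[4]=?,scc[5]=?,scc[6]=0

step 1: low=(low[0]=0,low[1]=?,low[2]=?,low[3]=?,low[4]=?,low[5]=?,low[6]=0); scc=(scc[0]=?,scc[1]=?,scc[2]=?,scc[3]=?,scc[4]=?,scc[5]=?,scc[6]=?)
step 2: low=(low[0]=0,low[1]=?,low[2]=?,low[3]=?,low[4]=?,low[5]=?,low[6]=0); scc=(scc[0]=0,scc[1]=?,scc[2]=?,scc[3]=?,scc[4]=?,scc[5]=?,scc[6]=0)
step 3: low=(low[0]=0,low[1]=2,low[2]=?,low[3]=?,low[4]=?,low[5]=?,low[6]=0); scc=(scc[0]=0,scc[1]=1,scc[2]=?,scc[3]=?,scc[4]=?,scc[5]=?,scc[6]=0)
step 4: low=(low[0]=0,low[1]=2,low[2]=3,low[3]=?,low[4]=?,low[5]=?,low[6]=0); scc=(scc[0]=0,scc[1]=1,scc[2]=2,scc[3]=?,scc[4]=?,scc[5]=?,scc[6]=0)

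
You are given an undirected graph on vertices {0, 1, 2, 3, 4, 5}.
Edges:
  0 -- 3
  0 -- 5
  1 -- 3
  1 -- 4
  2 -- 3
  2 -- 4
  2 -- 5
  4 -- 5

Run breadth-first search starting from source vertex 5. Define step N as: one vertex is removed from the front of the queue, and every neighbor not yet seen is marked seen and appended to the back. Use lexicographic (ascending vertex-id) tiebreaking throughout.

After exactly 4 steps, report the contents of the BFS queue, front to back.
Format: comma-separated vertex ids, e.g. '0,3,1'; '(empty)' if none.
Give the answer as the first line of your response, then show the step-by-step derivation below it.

3,1

step 1: dequeue 5; queue=[0,2,4]; order=5
step 2: dequeue 0; queue=[2,4,3]; order=5,0
step 3: dequeue 2; queue=[4,3]; order=5,0,2
step 4: dequeue 4; queue=[3,1]; order=5,0,2,4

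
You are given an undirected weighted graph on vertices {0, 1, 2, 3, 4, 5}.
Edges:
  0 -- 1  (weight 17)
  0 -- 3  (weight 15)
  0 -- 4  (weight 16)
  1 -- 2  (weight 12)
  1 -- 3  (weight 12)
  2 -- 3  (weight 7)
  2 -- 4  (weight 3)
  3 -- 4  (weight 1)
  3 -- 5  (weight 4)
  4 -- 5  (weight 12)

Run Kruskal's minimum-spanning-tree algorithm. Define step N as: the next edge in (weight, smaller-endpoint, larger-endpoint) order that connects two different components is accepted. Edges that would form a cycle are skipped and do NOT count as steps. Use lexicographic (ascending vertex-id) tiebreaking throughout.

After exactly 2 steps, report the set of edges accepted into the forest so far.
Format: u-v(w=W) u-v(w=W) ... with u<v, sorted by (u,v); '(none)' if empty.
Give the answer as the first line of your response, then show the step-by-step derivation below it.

2-4(w=3) 3-4(w=1)

step 1: add edge 3-4 (w=1); MST = {3-4(w=1)}
step 2: add edge 2-4 (w=3); MST = {2-4(w=3) 3-4(w=1)}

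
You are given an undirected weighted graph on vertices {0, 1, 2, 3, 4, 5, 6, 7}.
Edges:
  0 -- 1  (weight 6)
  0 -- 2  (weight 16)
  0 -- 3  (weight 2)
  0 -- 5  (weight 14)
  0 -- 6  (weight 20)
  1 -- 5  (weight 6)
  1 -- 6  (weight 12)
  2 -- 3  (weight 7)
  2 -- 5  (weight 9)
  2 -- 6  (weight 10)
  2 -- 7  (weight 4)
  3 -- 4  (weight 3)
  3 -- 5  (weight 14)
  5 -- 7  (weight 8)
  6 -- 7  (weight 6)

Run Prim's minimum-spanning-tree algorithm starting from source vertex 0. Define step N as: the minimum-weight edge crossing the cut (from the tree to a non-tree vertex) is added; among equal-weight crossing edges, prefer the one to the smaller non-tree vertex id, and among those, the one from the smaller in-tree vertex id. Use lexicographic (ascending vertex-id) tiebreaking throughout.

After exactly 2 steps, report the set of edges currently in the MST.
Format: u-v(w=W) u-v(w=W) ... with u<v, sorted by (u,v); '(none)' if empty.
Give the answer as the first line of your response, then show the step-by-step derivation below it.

0-3(w=2) 3-4(w=3)

step 1: add edge 0-3 (w=2); MST = {0-3(w=2)}
step 2: add edge 3-4 (w=3); MST = {0-3(w=2) 3-4(w=3)}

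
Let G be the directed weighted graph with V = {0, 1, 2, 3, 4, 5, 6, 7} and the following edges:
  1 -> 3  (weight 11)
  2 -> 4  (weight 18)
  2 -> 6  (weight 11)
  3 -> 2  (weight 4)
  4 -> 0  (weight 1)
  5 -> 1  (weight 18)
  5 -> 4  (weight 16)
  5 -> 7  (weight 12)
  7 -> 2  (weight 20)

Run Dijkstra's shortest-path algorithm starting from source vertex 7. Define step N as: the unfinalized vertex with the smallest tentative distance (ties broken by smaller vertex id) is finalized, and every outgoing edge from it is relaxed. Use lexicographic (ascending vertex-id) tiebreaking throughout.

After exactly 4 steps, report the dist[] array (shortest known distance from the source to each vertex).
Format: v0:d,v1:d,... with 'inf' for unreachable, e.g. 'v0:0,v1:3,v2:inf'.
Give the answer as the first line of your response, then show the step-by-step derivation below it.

v0:39,v1:inf,v2:20,v3:inf,v4:38,v5:inf,v6:31,v7:0

step 1: dist = v0:inf,v1:inf,v2:20,v3:inf,v4:inf,v5:inf,v6:inf,v7:0
step 2: dist = v0:inf,v1:inf,v2:20,v3:inf,v4:38,v5:inf,v6:31,v7:0
step 3: dist = v0:inf,v1:inf,v2:20,v3:inf,v4:38,v5:inf,v6:31,v7:0
step 4: dist = v0:39,v1:inf,v2:20,v3:inf,v4:38,v5:inf,v6:31,v7:0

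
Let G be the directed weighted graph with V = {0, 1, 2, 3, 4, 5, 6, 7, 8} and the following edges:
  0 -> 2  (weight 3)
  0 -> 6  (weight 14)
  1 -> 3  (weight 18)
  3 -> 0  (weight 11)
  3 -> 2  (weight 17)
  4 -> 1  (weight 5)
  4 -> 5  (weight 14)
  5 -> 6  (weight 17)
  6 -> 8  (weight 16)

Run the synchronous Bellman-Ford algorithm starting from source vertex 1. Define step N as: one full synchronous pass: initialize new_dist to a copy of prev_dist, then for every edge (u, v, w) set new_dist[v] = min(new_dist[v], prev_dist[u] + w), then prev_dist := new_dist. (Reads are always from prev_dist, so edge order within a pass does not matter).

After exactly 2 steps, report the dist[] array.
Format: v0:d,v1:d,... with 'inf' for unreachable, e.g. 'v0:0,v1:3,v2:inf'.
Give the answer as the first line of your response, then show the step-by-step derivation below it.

v0:29,v1:0,v2:35,v3:18,v4:inf,v5:inf,v6:inf,v7:inf,v8:inf

step 1: dist = v0:inf,v1:0,v2:inf,v3:18,v4:inf,v5:inf,v6:inf,v7:inf,v8:inf
step 2: dist = v0:29,v1:0,v2:35,v3:18,v4:inf,v5:inf,v6:inf,v7:inf,v8:inf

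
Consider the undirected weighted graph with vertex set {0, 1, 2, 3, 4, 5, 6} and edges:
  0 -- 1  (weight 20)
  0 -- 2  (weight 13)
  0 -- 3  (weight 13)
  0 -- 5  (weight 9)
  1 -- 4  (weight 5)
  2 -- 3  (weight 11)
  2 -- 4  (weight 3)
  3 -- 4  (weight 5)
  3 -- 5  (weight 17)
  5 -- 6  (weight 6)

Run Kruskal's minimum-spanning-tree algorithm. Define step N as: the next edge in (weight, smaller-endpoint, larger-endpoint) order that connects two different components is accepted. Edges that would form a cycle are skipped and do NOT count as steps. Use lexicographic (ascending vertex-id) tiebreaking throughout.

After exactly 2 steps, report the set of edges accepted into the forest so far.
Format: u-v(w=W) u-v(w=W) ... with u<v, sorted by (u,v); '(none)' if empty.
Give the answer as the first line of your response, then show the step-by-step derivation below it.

1-4(w=5) 2-4(w=3)

step 1: add edge 2-4 (w=3); MST = {2-4(w=3)}
step 2: add edge 1-4 (w=5); MST = {1-4(w=5) 2-4(w=3)}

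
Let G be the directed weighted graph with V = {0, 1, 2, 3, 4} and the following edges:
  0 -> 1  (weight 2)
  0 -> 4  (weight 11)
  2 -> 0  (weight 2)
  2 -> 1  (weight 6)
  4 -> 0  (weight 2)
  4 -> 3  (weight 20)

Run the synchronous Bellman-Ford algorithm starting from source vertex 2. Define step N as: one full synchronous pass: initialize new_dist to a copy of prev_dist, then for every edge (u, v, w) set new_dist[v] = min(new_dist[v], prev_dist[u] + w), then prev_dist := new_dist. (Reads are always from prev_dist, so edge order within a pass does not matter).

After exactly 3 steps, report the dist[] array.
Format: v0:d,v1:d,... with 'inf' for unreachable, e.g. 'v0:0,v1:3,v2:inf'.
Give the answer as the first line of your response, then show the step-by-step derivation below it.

v0:2,v1:4,v2:0,v3:33,v4:13

step 1: dist = v0:2,v1:6,v2:0,v3:inf,v4:inf
step 2: dist = v0:2,v1:4,v2:0,v3:inf,v4:13
step 3: dist = v0:2,v1:4,v2:0,v3:33,v4:13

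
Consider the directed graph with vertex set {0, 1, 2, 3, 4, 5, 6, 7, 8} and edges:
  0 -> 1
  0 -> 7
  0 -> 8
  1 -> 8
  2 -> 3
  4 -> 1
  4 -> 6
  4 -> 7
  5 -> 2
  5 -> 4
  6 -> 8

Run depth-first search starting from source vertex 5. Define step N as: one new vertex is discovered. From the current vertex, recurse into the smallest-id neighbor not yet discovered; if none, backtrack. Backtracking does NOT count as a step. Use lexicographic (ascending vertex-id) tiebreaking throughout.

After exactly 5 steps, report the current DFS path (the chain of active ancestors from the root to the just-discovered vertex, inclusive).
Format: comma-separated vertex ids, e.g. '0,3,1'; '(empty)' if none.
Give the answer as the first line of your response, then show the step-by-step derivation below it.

5,4,1

step 1: discover 5; path=5; order=5
step 2: discover 2; path=5>2; order=5,2
step 3: discover 3; path=5>2>3; order=5,2,3
step 4: discover 4; path=5>4; order=5,2,3,4
step 5: discover 1; path=5>4>1; order=5,2,3,4,1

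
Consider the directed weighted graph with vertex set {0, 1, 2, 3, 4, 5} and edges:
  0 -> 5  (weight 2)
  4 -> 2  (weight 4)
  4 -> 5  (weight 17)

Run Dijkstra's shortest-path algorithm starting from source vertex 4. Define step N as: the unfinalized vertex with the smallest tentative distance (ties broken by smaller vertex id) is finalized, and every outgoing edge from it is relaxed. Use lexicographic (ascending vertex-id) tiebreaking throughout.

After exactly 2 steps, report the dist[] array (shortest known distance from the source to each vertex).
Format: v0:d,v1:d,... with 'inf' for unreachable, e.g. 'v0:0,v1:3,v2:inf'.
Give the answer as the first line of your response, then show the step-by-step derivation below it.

v0:inf,v1:inf,v2:4,v3:inf,v4:0,v5:17

step 1: dist = v0:inf,v1:inf,v2:4,v3:inf,v4:0,v5:17
step 2: dist = v0:inf,v1:inf,v2:4,v3:inf,v4:0,v5:17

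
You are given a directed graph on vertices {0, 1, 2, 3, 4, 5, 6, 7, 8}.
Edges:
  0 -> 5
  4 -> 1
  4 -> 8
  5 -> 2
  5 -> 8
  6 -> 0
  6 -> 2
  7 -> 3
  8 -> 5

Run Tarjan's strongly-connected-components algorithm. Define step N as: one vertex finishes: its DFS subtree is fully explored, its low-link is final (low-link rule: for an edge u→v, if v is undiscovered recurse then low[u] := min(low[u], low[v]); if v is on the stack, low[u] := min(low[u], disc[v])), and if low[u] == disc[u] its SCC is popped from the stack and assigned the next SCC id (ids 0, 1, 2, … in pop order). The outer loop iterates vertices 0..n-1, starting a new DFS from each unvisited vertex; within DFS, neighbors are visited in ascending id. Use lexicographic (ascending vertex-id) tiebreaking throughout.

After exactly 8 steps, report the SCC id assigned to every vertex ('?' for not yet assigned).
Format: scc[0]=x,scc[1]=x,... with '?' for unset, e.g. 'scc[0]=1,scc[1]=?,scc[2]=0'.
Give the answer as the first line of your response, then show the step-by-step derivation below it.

scc[0]=2,scc[1]=3,scc[2]=0,scc[3]=4,scc[4]=5,scc[5]=1,scc[6]=6,scc[7]=?,scc[8]=1

step 1: low=(low[0]=0,low[1]=?,low[2]=2,low[3]=?,low[4]=?,low[5]=1,low[6]=?,low[7]=?,low[8]=?); scc=(scc[0]=?,scc[1]=?,scc[2]=0,scc[3]=?,scc[4]=?,scc[5]=?,scc[6]=?,scc[7]=?,scc[8]=?)
step 2: low=(low[0]=0,low[1]=?,low[2]=2,low[3]=?,low[4]=?,low[5]=1,low[6]=?,low[7]=?,low[8]=1); scc=(scc[0]=?,scc[1]=?,scc[2]=0,scc[3]=?,scc[4]=?,scc[5]=?,scc[6]=?,scc[7]=?,scc[8]=?)
step 3: low=(low[0]=0,low[1]=?,low[2]=2,low[3]=?,low[4]=?,low[5]=1,low[6]=?,low[7]=?,low[8]=1); scc=(scc[0]=?,scc[1]=?,scc[2]=0,scc[3]=?,scc[4]=?,scc[5]=1,scc[6]=?,scc[7]=?,scc[8]=1)
step 4: low=(low[0]=0,low[1]=?,low[2]=2,low[3]=?,low[4]=?,low[5]=1,low[6]=?,low[7]=?,low[8]=1); scc=(scc[0]=2,scc[1]=?,scc[2]=0,scc[3]=?,scc[4]=?,scc[5]=1,scc[6]=?,scc[7]=?,scc[8]=1)
step 5: low=(low[0]=0,low[1]=4,low[2]=2,low[3]=?,low[4]=?,low[5]=1,low[6]=?,low[7]=?,low[8]=1); scc=(scc[0]=2,scc[1]=3,scc[2]=0,scc[3]=?,scc[4]=?,scc[5]=1,scc[6]=?,scc[7]=?,scc[8]=1)
step 6: low=(low[0]=0,low[1]=4,low[2]=2,low[3]=5,low[4]=?,low[5]=1,low[6]=?,low[7]=?,low[8]=1); scc=(scc[0]=2,scc[1]=3,scc[2]=0,scc[3]=4,scc[4]=?,scc[5]=1,scc[6]=?,scc[7]=?,scc[8]=1)
step 7: low=(low[0]=0,low[1]=4,low[2]=2,low[3]=5,low[4]=6,low[5]=1,low[6]=?,low[7]=?,low[8]=1); scc=(scc[0]=2,scc[1]=3,scc[2]=0,scc[3]=4,scc[4]=5,scc[5]=1,scc[6]=?,scc[7]=?,scc[8]=1)
step 8: low=(low[0]=0,low[1]=4,low[2]=2,low[3]=5,low[4]=6,low[5]=1,low[6]=7,low[7]=?,low[8]=1); scc=(scc[0]=2,scc[1]=3,scc[2]=0,scc[3]=4,scc[4]=5,scc[5]=1,scc[6]=6,scc[7]=?,scc[8]=1)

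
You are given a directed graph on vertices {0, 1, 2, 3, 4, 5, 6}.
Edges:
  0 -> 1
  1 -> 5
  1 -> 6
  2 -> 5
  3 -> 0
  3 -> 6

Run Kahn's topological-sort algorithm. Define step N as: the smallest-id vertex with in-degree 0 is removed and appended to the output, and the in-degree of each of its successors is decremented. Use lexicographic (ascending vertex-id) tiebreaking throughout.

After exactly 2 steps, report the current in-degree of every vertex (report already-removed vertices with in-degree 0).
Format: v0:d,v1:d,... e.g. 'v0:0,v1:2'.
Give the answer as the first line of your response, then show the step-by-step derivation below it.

v0:0,v1:1,v2:0,v3:0,v4:0,v5:1,v6:1

step 1: output 2; order=[2]; indeg=(1,1,0,0,0,1,2)
step 2: output 3; order=[2,3]; indeg=(0,1,0,0,0,1,1)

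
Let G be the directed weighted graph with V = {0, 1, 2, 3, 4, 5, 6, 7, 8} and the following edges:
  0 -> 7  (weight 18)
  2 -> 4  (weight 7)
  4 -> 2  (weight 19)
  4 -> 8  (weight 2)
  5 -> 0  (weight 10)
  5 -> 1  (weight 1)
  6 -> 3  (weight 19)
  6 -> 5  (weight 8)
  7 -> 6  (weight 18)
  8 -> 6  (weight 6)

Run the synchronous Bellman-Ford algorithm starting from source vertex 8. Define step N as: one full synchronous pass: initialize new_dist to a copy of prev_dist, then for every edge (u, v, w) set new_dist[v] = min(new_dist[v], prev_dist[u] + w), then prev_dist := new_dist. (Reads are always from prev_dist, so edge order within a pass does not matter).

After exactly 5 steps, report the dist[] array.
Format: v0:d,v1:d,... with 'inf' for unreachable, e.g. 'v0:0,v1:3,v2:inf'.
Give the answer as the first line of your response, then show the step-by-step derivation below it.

v0:24,v1:15,v2:inf,v3:25,v4:inf,v5:14,v6:6,v7:42,v8:0

step 1: dist = v0:inf,v1:inf,v2:inf,v3:inf,v4:inf,v5:inf,v6:6,v7:inf,v8:0
step 2: dist = v0:inf,v1:inf,v2:inf,v3:25,v4:inf,v5:14,v6:6,v7:inf,v8:0
step 3: dist = v0:24,v1:15,v2:inf,v3:25,v4:inf,v5:14,v6:6,v7:inf,v8:0
step 4: dist = v0:24,v1:15,v2:inf,v3:25,v4:inf,v5:14,v6:6,v7:42,v8:0
step 5: dist = v0:24,v1:15,v2:inf,v3:25,v4:inf,v5:14,v6:6,v7:42,v8:0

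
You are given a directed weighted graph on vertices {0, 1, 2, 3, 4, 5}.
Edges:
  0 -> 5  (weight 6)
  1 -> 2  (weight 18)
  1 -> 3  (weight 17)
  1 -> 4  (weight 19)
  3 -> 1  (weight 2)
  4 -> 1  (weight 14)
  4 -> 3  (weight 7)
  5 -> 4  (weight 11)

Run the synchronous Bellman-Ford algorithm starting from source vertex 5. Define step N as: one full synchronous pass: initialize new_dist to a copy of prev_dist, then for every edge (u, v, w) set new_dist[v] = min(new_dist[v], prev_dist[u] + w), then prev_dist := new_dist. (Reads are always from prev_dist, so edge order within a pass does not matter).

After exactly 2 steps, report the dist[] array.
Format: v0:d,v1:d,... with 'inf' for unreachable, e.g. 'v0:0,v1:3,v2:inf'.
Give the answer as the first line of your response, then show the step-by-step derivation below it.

v0:inf,v1:25,v2:inf,v3:18,v4:11,v5:0

step 1: dist = v0:inf,v1:inf,v2:inf,v3:inf,v4:11,v5:0
step 2: dist = v0:inf,v1:25,v2:inf,v3:18,v4:11,v5:0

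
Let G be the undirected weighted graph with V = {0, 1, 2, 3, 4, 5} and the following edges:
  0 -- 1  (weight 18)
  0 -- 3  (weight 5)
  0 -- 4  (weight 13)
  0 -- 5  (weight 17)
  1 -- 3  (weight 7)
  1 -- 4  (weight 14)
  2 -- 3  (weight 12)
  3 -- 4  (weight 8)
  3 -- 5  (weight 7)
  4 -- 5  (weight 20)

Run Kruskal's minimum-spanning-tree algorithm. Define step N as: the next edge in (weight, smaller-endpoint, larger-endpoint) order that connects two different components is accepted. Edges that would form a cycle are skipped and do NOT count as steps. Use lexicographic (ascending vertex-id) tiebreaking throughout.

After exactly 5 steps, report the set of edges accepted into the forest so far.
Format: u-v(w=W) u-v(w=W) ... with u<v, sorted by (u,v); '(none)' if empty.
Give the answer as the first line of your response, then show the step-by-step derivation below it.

0-3(w=5) 1-3(w=7) 2-3(w=12) 3-4(w=8) 3-5(w=7)

step 1: add edge 0-3 (w=5); MST = {0-3(w=5)}
step 2: add edge 1-3 (w=7); MST = {0-3(w=5) 1-3(w=7)}
step 3: add edge 3-5 (w=7); MST = {0-3(w=5) 1-3(w=7) 3-5(w=7)}
step 4: add edge 3-4 (w=8); MST = {0-3(w=5) 1-3(w=7) 3-4(w=8) 3-5(w=7)}
step 5: add edge 2-3 (w=12); MST = {0-3(w=5) 1-3(w=7) 2-3(w=12) 3-4(w=8) 3-5(w=7)}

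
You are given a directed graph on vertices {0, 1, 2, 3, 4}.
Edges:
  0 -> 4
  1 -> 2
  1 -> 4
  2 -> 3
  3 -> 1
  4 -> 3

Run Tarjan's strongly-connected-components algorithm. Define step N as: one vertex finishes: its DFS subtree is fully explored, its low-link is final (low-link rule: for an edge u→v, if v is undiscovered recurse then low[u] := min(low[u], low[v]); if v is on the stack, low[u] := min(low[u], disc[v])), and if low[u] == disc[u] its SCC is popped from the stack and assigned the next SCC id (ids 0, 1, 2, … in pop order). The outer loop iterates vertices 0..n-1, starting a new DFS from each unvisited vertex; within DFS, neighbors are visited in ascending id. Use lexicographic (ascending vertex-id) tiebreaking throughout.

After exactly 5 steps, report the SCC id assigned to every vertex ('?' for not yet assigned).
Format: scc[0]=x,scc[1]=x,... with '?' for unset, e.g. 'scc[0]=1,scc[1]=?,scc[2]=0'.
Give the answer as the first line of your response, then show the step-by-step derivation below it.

scc[0]=1,scc[1]=0,scc[2]=0,scc[3]=0,scc[4]=0

step 1: low=(low[0]=0,low[1]=3,low[2]=2,low[3]=2,low[4]=1); scc=(scc[0]=?,scc[1]=?,scc[2]=?,scc[3]=?,scc[4]=?)
step 2: low=(low[0]=0,low[1]=1,low[2]=2,low[3]=2,low[4]=1); scc=(scc[0]=?,scc[1]=?,scc[2]=?,scc[3]=?,scc[4]=?)
step 3: low=(low[0]=0,low[1]=1,low[2]=2,low[3]=1,low[4]=1); scc=(scc[0]=?,scc[1]=?,scc[2]=?,scc[3]=?,scc[4]=?)
step 4: low=(low[0]=0,low[1]=1,low[2]=2,low[3]=1,low[4]=1); scc=(scc[0]=?,scc[1]=0,scc[2]=0,scc[3]=0,scc[4]=0)
step 5: low=(low[0]=0,low[1]=1,low[2]=2,low[3]=1,low[4]=1); scc=(scc[0]=1,scc[1]=0,scc[2]=0,scc[3]=0,scc[4]=0)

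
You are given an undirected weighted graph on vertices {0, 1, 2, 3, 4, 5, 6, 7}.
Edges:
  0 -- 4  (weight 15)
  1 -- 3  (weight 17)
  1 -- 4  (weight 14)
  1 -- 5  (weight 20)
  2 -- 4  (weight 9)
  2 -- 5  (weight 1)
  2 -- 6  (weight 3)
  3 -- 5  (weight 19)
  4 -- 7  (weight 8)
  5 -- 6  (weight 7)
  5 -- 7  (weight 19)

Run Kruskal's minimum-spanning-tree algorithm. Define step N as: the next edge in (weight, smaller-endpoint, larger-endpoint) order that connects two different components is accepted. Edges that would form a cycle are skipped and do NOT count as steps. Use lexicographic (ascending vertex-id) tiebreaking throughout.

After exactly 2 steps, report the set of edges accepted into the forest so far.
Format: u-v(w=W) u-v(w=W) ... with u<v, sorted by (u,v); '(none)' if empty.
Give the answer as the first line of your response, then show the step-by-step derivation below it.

2-5(w=1) 2-6(w=3)

step 1: add edge 2-5 (w=1); MST = {2-5(w=1)}
step 2: add edge 2-6 (w=3); MST = {2-5(w=1) 2-6(w=3)}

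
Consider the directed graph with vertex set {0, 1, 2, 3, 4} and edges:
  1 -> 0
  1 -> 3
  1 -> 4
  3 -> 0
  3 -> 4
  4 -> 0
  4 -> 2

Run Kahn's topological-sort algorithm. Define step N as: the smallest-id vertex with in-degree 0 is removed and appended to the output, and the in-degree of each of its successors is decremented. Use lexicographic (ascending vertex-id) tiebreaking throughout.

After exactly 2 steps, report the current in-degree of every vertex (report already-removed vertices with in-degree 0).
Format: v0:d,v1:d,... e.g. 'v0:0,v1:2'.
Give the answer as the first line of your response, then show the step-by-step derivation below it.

v0:1,v1:0,v2:1,v3:0,v4:0

step 1: output 1; order=[1]; indeg=(2,0,1,0,1)
step 2: output 3; order=[1,3]; indeg=(1,0,1,0,0)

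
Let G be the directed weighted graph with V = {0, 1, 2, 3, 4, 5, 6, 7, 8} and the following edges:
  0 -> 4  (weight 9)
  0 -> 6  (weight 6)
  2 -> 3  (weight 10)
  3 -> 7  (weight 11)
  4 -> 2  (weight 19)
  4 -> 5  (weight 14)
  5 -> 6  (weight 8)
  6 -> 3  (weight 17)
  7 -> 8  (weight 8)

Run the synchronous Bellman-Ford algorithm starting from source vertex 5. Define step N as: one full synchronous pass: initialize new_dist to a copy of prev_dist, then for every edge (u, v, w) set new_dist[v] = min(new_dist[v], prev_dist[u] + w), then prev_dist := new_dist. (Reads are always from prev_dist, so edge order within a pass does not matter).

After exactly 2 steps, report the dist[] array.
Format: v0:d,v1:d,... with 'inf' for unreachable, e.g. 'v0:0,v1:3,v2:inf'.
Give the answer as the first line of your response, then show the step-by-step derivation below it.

v0:inf,v1:inf,v2:inf,v3:25,v4:inf,v5:0,v6:8,v7:inf,v8:inf

step 1: dist = v0:inf,v1:inf,v2:inf,v3:inf,v4:inf,v5:0,v6:8,v7:inf,v8:inf
step 2: dist = v0:inf,v1:inf,v2:inf,v3:25,v4:inf,v5:0,v6:8,v7:inf,v8:inf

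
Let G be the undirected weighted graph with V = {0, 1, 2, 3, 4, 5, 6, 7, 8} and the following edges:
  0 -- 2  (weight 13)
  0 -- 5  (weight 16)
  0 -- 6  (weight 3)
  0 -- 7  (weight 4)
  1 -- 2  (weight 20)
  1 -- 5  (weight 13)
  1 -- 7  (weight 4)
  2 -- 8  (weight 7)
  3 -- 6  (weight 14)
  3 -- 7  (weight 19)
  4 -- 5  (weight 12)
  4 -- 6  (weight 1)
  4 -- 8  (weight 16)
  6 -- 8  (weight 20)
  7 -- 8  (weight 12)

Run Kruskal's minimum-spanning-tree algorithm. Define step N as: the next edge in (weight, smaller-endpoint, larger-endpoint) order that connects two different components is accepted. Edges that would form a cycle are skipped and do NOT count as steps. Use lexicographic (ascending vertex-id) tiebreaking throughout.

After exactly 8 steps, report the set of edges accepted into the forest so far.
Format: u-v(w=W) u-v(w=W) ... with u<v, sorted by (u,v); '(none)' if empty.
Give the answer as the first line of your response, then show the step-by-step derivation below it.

0-6(w=3) 0-7(w=4) 1-7(w=4) 2-8(w=7) 3-6(w=14) 4-5(w=12) 4-6(w=1) 7-8(w=12)

step 1: add edge 4-6 (w=1); MST = {4-6(w=1)}
step 2: add edge 0-6 (w=3); MST = {0-6(w=3) 4-6(w=1)}
step 3: add edge 0-7 (w=4); MST = {0-6(w=3) 0-7(w=4) 4-6(w=1)}
step 4: add edge 1-7 (w=4); MST = {0-6(w=3) 0-7(w=4) 1-7(w=4) 4-6(w=1)}
step 5: add edge 2-8 (w=7); MST = {0-6(w=3) 0-7(w=4) 1-7(w=4) 2-8(w=7) 4-6(w=1)}
step 6: add edge 4-5 (w=12); MST = {0-6(w=3) 0-7(w=4) 1-7(w=4) 2-8(w=7) 4-5(w=12) 4-6(w=1)}
step 7: add edge 7-8 (w=12); MST = {0-6(w=3) 0-7(w=4) 1-7(w=4) 2-8(w=7) 4-5(w=12) 4-6(w=1) 7-8(w=12)}
step 8: add edge 3-6 (w=14); MST = {0-6(w=3) 0-7(w=4) 1-7(w=4) 2-8(w=7) 3-6(w=14) 4-5(w=12) 4-6(w=1) 7-8(w=12)}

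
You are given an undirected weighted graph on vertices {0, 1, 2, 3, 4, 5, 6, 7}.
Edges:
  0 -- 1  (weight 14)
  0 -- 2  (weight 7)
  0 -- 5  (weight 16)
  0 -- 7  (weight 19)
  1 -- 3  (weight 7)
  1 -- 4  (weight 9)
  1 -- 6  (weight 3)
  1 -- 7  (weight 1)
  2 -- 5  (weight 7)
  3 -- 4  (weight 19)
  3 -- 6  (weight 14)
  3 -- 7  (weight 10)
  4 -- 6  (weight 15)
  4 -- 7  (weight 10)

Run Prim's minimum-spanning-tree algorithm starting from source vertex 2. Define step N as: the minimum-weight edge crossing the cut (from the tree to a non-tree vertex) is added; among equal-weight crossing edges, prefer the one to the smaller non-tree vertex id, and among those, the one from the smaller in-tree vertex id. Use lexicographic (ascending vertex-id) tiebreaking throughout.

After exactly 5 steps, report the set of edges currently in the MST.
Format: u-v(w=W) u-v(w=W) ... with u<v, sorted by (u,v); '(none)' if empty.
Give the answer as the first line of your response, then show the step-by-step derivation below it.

0-1(w=14) 0-2(w=7) 1-6(w=3) 1-7(w=1) 2-5(w=7)

step 1: add edge 0-2 (w=7); MST = {0-2(w=7)}
step 2: add edge 2-5 (w=7); MST = {0-2(w=7) 2-5(w=7)}
step 3: add edge 0-1 (w=14); MST = {0-1(w=14) 0-2(w=7) 2-5(w=7)}
step 4: add edge 1-7 (w=1); MST = {0-1(w=14) 0-2(w=7) 1-7(w=1) 2-5(w=7)}
step 5: add edge 1-6 (w=3); MST = {0-1(w=14) 0-2(w=7) 1-6(w=3) 1-7(w=1) 2-5(w=7)}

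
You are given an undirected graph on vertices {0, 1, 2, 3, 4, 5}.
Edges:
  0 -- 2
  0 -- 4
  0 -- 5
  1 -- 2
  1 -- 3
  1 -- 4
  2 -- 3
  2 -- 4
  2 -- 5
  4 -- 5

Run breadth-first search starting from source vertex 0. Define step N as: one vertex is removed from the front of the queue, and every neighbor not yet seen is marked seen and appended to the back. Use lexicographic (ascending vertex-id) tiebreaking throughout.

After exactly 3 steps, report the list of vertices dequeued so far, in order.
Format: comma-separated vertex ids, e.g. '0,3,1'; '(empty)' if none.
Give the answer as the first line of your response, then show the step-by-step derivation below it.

0,2,4

step 1: dequeue 0; queue=[2,4,5]; order=0
step 2: dequeue 2; queue=[4,5,1,3]; order=0,2
step 3: dequeue 4; queue=[5,1,3]; order=0,2,4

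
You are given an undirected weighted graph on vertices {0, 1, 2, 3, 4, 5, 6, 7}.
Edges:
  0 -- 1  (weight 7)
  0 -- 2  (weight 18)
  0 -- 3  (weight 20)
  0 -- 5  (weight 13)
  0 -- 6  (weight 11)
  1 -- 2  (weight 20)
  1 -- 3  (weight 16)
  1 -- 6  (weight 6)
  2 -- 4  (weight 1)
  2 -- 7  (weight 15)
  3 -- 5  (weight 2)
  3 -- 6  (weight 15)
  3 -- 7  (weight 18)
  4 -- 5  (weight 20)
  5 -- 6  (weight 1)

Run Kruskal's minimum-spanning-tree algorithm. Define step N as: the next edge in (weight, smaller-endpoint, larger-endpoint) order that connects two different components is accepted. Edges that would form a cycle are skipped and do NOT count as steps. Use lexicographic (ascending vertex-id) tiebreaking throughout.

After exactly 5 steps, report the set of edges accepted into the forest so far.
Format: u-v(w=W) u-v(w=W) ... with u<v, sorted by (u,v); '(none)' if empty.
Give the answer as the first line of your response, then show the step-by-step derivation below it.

0-1(w=7) 1-6(w=6) 2-4(w=1) 3-5(w=2) 5-6(w=1)

step 1: add edge 2-4 (w=1); MST = {2-4(w=1)}
step 2: add edge 5-6 (w=1); MST = {2-4(w=1) 5-6(w=1)}
step 3: add edge 3-5 (w=2); MST = {2-4(w=1) 3-5(w=2) 5-6(w=1)}
step 4: add edge 1-6 (w=6); MST = {1-6(w=6) 2-4(w=1) 3-5(w=2) 5-6(w=1)}
step 5: add edge 0-1 (w=7); MST = {0-1(w=7) 1-6(w=6) 2-4(w=1) 3-5(w=2) 5-6(w=1)}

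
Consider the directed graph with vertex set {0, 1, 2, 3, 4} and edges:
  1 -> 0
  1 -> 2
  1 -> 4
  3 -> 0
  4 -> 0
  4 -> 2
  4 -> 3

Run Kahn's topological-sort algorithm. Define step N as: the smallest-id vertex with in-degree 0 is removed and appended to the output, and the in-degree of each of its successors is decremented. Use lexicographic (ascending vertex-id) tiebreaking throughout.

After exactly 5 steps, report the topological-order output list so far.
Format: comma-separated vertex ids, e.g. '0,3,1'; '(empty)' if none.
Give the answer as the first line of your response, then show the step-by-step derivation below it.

1,4,2,3,0

step 1: output 1; order=[1]; indeg=(2,0,1,1,0)
step 2: output 4; order=[1,4]; indeg=(1,0,0,0,0)
step 3: output 2; order=[1,4,2]; indeg=(1,0,0,0,0)
step 4: output 3; order=[1,4,2,3]; indeg=(0,0,0,0,0)
step 5: output 0; order=[1,4,2,3,0]; indeg=(0,0,0,0,0)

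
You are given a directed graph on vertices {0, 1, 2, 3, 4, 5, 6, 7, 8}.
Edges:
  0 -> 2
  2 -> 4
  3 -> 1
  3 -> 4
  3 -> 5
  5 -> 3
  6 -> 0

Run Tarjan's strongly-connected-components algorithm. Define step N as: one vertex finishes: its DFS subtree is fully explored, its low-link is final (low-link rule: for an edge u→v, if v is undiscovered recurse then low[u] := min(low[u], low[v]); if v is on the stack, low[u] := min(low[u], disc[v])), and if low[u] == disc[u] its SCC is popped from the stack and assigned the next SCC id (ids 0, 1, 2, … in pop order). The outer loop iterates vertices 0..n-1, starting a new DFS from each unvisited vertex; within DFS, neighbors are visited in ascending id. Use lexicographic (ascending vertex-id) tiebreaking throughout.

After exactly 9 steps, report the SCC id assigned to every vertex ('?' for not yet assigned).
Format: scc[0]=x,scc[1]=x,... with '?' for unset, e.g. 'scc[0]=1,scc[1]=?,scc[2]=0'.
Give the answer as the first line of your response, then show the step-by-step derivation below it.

scc[0]=2,scc[1]=3,scc[2]=1,scc[3]=4,scc[4]=0,scc[5]=4,scc[6]=5,scc[7]=6,scc[8]=7

step 1: low=(low[0]=0,low[1]=?,low[2]=1,low[3]=?,low[4]=2,low[5]=?,low[6]=?,low[7]=?,low[8]=?); scc=(scc[0]=?,scc[1]=?,scc[2]=?,scc[3]=?,scc[4]=0,scc[5]=?,scc[6]=?,scc[7]=?,scc[8]=?)
step 2: low=(low[0]=0,low[1]=?,low[2]=1,low[3]=?,low[4]=2,low[5]=?,low[6]=?,low[7]=?,low[8]=?); scc=(scc[0]=?,scc[1]=?,scc[2]=1,scc[3]=?,scc[4]=0,scc[5]=?,scc[6]=?,scc[7]=?,scc[8]=?)
step 3: low=(low[0]=0,low[1]=?,low[2]=1,low[3]=?,low[4]=2,low[5]=?,low[6]=?,low[7]=?,low[8]=?); scc=(scc[0]=2,scc[1]=?,scc[2]=1,scc[3]=?,scc[4]=0,scc[5]=?,scc[6]=?,scc[7]=?,scc[8]=?)
step 4: low=(low[0]=0,low[1]=3,low[2]=1,low[3]=?,low[4]=2,low[5]=?,low[6]=?,low[7]=?,low[8]=?); scc=(scc[0]=2,scc[1]=3,scc[2]=1,scc[3]=?,scc[4]=0,scc[5]=?,scc[6]=?,scc[7]=?,scc[8]=?)
step 5: low=(low[0]=0,low[1]=3,low[2]=1,low[3]=4,low[4]=2,low[5]=4,low[6]=?,low[7]=?,low[8]=?); scc=(scc[0]=2,scc[1]=3,scc[2]=1,scc[3]=?,scc[4]=0,scc[5]=?,scc[6]=?,scc[7]=?,scc[8]=?)
step 6: low=(low[0]=0,low[1]=3,low[2]=1,low[3]=4,low[4]=2,low[5]=4,low[6]=?,low[7]=?,low[8]=?); scc=(scc[0]=2,scc[1]=3,scc[2]=1,scc[3]=4,scc[4]=0,scc[5]=4,scc[6]=?,scc[7]=?,scc[8]=?)
step 7: low=(low[0]=0,low[1]=3,low[2]=1,low[3]=4,low[4]=2,low[5]=4,low[6]=6,low[7]=?,low[8]=?); scc=(scc[0]=2,scc[1]=3,scc[2]=1,scc[3]=4,scc[4]=0,scc[5]=4,scc[6]=5,scc[7]=?,scc[8]=?)
step 8: low=(low[0]=0,low[1]=3,low[2]=1,low[3]=4,low[4]=2,low[5]=4,low[6]=6,low[7]=7,low[8]=?); scc=(scc[0]=2,scc[1]=3,scc[2]=1,scc[3]=4,scc[4]=0,scc[5]=4,scc[6]=5,scc[7]=6,scc[8]=?)
step 9: low=(low[0]=0,low[1]=3,low[2]=1,low[3]=4,low[4]=2,low[5]=4,low[6]=6,low[7]=7,low[8]=8); scc=(scc[0]=2,scc[1]=3,scc[2]=1,scc[3]=4,scc[4]=0,scc[5]=4,scc[6]=5,scc[7]=6,scc[8]=7)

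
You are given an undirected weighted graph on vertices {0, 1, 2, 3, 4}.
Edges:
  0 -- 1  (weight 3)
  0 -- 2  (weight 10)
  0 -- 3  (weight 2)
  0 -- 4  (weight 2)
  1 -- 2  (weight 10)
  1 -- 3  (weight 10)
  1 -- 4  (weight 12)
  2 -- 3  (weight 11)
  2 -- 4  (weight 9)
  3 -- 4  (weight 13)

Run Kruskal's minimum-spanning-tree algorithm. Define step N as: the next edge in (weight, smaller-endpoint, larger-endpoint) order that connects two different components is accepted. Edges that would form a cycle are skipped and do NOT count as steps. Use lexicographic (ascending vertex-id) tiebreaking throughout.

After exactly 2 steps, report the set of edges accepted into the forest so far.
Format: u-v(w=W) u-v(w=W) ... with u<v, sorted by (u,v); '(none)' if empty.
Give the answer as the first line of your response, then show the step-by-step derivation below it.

0-3(w=2) 0-4(w=2)

step 1: add edge 0-3 (w=2); MST = {0-3(w=2)}
step 2: add edge 0-4 (w=2); MST = {0-3(w=2) 0-4(w=2)}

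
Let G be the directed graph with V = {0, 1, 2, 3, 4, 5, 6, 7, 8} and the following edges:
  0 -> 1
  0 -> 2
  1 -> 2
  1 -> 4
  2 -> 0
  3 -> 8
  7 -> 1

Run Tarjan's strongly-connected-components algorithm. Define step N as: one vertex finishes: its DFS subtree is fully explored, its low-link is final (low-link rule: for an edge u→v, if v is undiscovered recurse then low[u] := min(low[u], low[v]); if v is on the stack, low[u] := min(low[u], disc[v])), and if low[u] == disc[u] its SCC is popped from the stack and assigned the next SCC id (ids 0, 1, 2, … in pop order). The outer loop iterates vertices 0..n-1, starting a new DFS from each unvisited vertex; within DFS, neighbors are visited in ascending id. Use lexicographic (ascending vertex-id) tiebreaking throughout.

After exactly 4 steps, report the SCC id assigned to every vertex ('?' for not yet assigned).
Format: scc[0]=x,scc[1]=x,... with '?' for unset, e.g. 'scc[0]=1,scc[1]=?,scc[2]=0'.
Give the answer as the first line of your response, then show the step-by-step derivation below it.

scc[0]=1,scc[1]=1,scc[2]=1,scc[3]=?,scc[4]=0,scc[5]=?,scc[6]=?,scc[7]=?,scc[8]=?

step 1: low=(low[0]=0,low[1]=1,low[2]=0,low[3]=?,low[4]=?,low[5]=?,low[6]=?,low[7]=?,low[8]=?); scc=(scc[0]=?,scc[1]=?,scc[2]=?,scc[3]=?,scc[4]=?,scc[5]=?,scc[6]=?,scc[7]=?,scc[8]=?)
step 2: low=(low[0]=0,low[1]=0,low[2]=0,low[3]=?,low[4]=3,low[5]=?,low[6]=?,low[7]=?,low[8]=?); scc=(scc[0]=?,scc[1]=?,scc[2]=?,scc[3]=?,scc[4]=0,scc[5]=?,scc[6]=?,scc[7]=?,scc[8]=?)
step 3: low=(low[0]=0,low[1]=0,low[2]=0,low[3]=?,low[4]=3,low[5]=?,low[6]=?,low[7]=?,low[8]=?); scc=(scc[0]=?,scc[1]=?,scc[2]=?,scc[3]=?,scc[4]=0,scc[5]=?,scc[6]=?,scc[7]=?,scc[8]=?)
step 4: low=(low[0]=0,low[1]=0,low[2]=0,low[3]=?,low[4]=3,low[5]=?,low[6]=?,low[7]=?,low[8]=?); scc=(scc[0]=1,scc[1]=1,scc[2]=1,scc[3]=?,scc[4]=0,scc[5]=?,scc[6]=?,scc[7]=?,scc[8]=?)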